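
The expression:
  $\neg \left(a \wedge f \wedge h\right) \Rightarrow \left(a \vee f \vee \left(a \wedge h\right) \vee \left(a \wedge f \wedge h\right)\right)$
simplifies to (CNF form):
$a \vee f$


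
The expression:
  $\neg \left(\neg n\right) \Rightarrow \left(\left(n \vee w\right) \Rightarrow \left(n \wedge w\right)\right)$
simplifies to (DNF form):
$w \vee \neg n$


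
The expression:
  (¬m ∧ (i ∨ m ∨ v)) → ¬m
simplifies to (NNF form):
True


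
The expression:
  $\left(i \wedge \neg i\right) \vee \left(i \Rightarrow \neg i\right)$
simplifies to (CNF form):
$\neg i$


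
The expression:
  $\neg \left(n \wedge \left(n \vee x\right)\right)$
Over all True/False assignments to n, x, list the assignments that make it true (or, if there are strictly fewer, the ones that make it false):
is true only for:
  n=False, x=False;
  n=False, x=True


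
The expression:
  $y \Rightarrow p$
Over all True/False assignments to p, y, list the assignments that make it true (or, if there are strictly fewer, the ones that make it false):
is false only for:
  p=False, y=True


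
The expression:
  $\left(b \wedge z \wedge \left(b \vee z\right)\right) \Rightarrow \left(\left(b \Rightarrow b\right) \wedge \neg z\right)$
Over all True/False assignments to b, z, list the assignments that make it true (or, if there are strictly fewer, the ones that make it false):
is false only for:
  b=True, z=True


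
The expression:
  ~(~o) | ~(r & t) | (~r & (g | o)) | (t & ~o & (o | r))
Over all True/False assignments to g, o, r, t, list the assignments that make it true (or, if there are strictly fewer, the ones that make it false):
is always true.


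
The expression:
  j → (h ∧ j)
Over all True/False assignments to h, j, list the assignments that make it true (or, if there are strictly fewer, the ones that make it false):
is false only for:
  h=False, j=True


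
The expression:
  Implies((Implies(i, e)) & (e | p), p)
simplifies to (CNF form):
p | ~e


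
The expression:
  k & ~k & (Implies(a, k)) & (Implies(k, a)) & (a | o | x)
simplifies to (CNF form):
False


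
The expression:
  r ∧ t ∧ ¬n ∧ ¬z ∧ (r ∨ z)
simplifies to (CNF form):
r ∧ t ∧ ¬n ∧ ¬z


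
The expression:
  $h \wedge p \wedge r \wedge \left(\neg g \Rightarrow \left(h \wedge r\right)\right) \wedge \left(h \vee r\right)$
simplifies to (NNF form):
$h \wedge p \wedge r$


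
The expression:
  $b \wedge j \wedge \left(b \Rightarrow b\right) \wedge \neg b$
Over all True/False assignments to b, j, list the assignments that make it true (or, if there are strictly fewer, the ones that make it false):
is never true.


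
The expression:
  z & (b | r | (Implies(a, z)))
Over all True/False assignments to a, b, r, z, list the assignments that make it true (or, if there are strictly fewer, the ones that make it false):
is true only for:
  a=False, b=False, r=False, z=True;
  a=False, b=False, r=True, z=True;
  a=False, b=True, r=False, z=True;
  a=False, b=True, r=True, z=True;
  a=True, b=False, r=False, z=True;
  a=True, b=False, r=True, z=True;
  a=True, b=True, r=False, z=True;
  a=True, b=True, r=True, z=True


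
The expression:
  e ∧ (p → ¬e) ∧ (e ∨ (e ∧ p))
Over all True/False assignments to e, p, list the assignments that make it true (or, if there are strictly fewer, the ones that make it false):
is true only for:
  e=True, p=False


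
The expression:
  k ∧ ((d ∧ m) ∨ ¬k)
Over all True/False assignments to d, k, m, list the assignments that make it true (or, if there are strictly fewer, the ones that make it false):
is true only for:
  d=True, k=True, m=True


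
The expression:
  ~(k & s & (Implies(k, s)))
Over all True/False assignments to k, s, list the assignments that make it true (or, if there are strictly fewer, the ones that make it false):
is false only for:
  k=True, s=True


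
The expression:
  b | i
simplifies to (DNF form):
b | i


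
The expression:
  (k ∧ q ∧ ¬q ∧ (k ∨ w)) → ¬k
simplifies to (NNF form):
True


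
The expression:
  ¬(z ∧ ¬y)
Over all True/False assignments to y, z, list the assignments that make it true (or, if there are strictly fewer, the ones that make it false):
is false only for:
  y=False, z=True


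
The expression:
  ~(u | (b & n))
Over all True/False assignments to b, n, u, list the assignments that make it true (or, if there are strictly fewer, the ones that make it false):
is true only for:
  b=False, n=False, u=False;
  b=False, n=True, u=False;
  b=True, n=False, u=False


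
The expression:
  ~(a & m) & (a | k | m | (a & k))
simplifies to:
(a | k | m) & (~a | ~m)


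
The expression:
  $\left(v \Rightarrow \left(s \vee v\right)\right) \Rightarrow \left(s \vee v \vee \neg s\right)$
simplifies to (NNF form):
$\text{True}$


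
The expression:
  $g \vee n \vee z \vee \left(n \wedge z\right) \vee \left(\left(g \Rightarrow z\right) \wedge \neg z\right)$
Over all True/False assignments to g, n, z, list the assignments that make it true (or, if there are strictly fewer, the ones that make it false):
is always true.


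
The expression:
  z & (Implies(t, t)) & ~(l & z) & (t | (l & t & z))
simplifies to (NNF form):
t & z & ~l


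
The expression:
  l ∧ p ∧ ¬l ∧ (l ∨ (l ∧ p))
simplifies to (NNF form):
False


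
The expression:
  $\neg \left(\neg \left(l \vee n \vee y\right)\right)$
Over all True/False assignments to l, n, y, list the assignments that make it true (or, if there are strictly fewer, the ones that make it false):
is false only for:
  l=False, n=False, y=False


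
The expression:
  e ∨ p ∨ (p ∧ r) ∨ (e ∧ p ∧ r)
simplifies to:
e ∨ p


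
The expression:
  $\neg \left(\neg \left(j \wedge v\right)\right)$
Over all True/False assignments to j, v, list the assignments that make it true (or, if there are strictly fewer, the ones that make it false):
is true only for:
  j=True, v=True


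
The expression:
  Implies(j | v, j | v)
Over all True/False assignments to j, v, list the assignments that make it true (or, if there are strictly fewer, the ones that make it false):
is always true.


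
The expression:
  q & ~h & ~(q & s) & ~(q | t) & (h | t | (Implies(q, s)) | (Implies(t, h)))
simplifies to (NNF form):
False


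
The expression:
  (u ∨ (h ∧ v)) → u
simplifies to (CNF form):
u ∨ ¬h ∨ ¬v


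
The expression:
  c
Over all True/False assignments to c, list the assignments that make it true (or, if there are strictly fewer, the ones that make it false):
is true only for:
  c=True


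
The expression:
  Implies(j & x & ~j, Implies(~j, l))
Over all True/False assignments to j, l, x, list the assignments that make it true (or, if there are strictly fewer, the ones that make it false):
is always true.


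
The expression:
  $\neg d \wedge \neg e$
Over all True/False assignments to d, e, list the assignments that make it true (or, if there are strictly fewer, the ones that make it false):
is true only for:
  d=False, e=False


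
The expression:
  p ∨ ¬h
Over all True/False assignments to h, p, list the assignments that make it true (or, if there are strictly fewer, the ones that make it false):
is false only for:
  h=True, p=False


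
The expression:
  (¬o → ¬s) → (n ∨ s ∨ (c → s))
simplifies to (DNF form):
n ∨ s ∨ ¬c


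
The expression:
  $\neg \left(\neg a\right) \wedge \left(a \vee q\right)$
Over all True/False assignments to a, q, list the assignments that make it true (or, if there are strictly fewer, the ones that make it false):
is true only for:
  a=True, q=False;
  a=True, q=True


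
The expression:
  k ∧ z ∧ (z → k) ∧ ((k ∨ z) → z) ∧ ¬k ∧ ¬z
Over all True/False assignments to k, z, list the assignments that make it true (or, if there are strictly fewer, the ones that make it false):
is never true.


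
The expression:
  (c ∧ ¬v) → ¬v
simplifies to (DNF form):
True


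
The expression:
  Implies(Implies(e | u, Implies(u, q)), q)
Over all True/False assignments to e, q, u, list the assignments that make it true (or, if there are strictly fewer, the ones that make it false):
is false only for:
  e=False, q=False, u=False;
  e=True, q=False, u=False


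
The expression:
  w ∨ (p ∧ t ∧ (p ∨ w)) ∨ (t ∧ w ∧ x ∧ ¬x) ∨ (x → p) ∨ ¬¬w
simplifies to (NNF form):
p ∨ w ∨ ¬x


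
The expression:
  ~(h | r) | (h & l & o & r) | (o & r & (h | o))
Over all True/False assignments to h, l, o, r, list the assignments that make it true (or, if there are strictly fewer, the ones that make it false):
is true only for:
  h=False, l=False, o=False, r=False;
  h=False, l=False, o=True, r=False;
  h=False, l=False, o=True, r=True;
  h=False, l=True, o=False, r=False;
  h=False, l=True, o=True, r=False;
  h=False, l=True, o=True, r=True;
  h=True, l=False, o=True, r=True;
  h=True, l=True, o=True, r=True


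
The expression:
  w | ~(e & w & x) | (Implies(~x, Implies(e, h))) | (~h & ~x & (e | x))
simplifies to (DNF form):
True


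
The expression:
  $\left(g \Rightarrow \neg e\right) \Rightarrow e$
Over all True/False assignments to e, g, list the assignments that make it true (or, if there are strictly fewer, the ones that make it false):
is true only for:
  e=True, g=False;
  e=True, g=True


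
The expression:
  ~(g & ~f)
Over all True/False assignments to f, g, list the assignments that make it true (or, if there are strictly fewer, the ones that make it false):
is false only for:
  f=False, g=True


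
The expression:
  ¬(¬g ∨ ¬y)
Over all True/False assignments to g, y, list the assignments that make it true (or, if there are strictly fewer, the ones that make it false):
is true only for:
  g=True, y=True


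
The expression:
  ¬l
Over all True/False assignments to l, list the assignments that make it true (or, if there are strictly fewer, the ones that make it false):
is true only for:
  l=False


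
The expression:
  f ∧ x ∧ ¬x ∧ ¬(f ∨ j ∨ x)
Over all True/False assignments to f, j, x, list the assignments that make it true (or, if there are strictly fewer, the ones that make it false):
is never true.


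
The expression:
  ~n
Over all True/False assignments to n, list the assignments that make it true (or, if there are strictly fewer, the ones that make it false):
is true only for:
  n=False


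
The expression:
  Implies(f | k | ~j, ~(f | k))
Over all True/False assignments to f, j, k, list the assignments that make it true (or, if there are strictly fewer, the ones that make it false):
is true only for:
  f=False, j=False, k=False;
  f=False, j=True, k=False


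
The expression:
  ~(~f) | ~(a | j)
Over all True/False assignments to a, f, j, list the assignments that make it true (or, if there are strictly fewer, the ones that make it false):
is false only for:
  a=False, f=False, j=True;
  a=True, f=False, j=False;
  a=True, f=False, j=True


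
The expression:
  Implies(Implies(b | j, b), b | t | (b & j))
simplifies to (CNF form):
b | j | t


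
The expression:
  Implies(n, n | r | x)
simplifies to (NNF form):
True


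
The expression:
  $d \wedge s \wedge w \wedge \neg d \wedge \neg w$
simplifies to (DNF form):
$\text{False}$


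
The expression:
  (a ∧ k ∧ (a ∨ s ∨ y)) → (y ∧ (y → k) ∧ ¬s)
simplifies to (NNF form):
(y ∧ ¬s) ∨ ¬a ∨ ¬k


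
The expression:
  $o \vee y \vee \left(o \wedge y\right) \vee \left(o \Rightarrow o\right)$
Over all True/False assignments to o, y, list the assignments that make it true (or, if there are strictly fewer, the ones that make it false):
is always true.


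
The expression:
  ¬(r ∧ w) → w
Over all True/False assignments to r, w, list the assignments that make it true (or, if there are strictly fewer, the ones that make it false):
is true only for:
  r=False, w=True;
  r=True, w=True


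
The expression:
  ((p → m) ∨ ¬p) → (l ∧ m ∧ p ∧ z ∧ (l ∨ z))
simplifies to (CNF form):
p ∧ (l ∨ ¬m) ∧ (z ∨ ¬m)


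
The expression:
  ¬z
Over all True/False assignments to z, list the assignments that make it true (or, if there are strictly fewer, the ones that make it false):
is true only for:
  z=False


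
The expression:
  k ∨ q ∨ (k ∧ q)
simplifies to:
k ∨ q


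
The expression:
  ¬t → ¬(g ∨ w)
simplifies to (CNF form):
(t ∨ ¬g) ∧ (t ∨ ¬w)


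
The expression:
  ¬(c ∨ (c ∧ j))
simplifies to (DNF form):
¬c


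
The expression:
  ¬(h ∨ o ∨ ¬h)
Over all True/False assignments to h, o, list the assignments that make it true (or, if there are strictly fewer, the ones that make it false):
is never true.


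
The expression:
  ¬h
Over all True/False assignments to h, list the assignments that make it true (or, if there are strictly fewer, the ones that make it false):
is true only for:
  h=False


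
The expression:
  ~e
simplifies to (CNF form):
~e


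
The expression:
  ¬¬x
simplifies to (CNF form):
x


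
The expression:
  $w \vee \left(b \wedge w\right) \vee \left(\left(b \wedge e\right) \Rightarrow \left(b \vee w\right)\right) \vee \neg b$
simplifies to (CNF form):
$\text{True}$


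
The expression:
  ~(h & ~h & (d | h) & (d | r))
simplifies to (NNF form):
True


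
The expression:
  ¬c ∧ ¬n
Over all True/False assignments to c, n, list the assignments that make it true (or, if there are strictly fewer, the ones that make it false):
is true only for:
  c=False, n=False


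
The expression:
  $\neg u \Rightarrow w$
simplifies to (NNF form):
$u \vee w$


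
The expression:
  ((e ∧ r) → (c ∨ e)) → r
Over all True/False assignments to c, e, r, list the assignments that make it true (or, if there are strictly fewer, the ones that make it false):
is true only for:
  c=False, e=False, r=True;
  c=False, e=True, r=True;
  c=True, e=False, r=True;
  c=True, e=True, r=True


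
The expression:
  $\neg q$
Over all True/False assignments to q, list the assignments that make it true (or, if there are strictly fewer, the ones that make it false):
is true only for:
  q=False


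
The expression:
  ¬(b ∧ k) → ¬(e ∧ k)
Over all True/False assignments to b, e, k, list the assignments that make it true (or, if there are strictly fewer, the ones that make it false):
is false only for:
  b=False, e=True, k=True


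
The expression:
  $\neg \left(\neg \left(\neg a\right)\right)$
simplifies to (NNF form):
$\neg a$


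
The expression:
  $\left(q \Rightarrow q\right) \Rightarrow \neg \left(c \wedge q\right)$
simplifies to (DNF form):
$\neg c \vee \neg q$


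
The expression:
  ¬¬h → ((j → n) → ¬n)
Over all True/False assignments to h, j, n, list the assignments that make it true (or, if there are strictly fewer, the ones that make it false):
is false only for:
  h=True, j=False, n=True;
  h=True, j=True, n=True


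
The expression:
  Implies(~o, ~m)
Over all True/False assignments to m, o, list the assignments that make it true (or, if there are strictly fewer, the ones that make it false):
is false only for:
  m=True, o=False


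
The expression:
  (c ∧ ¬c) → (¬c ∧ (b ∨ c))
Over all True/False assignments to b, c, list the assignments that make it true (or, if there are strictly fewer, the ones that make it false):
is always true.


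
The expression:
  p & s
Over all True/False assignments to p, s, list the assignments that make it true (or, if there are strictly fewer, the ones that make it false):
is true only for:
  p=True, s=True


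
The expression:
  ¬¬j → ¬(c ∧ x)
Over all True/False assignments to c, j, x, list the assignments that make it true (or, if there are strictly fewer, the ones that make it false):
is false only for:
  c=True, j=True, x=True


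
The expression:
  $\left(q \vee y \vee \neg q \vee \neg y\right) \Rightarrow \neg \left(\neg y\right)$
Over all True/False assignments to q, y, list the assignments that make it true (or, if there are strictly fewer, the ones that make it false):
is true only for:
  q=False, y=True;
  q=True, y=True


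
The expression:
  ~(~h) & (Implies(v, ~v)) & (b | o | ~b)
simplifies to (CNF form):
h & ~v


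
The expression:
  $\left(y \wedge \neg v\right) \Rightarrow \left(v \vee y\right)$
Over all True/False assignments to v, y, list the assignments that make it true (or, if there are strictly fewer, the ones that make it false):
is always true.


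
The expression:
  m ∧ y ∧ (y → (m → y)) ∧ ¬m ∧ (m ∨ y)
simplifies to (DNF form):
False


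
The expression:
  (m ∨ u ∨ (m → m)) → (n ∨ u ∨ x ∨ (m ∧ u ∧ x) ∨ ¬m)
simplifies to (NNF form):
n ∨ u ∨ x ∨ ¬m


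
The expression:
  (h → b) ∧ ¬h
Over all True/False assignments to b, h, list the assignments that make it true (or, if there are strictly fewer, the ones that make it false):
is true only for:
  b=False, h=False;
  b=True, h=False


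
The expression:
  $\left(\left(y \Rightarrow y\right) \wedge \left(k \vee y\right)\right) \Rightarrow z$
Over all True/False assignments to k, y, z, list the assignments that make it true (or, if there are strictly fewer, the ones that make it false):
is false only for:
  k=False, y=True, z=False;
  k=True, y=False, z=False;
  k=True, y=True, z=False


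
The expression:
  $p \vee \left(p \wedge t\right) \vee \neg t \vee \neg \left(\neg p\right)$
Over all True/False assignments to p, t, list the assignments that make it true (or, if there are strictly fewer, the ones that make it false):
is false only for:
  p=False, t=True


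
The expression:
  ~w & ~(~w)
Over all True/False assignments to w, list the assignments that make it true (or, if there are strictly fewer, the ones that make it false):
is never true.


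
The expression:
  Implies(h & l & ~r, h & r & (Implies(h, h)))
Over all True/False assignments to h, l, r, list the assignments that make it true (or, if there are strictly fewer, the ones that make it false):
is false only for:
  h=True, l=True, r=False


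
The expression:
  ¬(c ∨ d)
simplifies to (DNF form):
¬c ∧ ¬d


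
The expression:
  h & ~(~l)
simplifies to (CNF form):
h & l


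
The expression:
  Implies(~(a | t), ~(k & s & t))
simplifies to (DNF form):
True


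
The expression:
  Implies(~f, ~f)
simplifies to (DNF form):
True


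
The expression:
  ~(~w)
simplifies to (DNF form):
w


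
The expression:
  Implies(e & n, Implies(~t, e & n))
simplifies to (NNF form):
True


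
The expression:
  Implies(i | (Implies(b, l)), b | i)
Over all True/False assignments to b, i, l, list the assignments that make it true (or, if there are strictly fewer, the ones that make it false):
is false only for:
  b=False, i=False, l=False;
  b=False, i=False, l=True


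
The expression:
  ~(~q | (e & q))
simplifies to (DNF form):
q & ~e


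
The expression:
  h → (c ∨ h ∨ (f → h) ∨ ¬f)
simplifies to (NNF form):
True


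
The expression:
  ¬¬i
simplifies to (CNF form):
i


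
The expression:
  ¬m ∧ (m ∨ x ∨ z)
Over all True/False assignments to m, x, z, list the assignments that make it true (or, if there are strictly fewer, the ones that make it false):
is true only for:
  m=False, x=False, z=True;
  m=False, x=True, z=False;
  m=False, x=True, z=True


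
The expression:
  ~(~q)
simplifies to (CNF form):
q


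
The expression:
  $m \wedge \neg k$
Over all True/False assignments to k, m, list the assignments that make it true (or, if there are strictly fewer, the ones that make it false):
is true only for:
  k=False, m=True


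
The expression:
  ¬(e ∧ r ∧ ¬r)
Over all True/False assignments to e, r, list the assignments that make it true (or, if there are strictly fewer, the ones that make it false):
is always true.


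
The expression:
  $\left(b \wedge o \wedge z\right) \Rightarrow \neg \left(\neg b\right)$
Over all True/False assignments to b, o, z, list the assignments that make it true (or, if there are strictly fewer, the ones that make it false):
is always true.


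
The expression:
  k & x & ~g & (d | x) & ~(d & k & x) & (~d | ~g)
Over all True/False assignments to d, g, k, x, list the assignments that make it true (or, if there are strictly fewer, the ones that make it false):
is true only for:
  d=False, g=False, k=True, x=True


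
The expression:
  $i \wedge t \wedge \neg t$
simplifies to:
$\text{False}$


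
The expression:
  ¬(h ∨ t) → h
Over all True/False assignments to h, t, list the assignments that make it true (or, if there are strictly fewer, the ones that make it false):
is false only for:
  h=False, t=False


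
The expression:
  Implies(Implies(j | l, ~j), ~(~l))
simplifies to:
j | l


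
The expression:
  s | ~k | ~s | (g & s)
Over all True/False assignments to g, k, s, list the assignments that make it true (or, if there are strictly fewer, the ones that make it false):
is always true.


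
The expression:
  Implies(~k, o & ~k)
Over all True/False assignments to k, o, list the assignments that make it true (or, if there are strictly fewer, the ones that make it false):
is false only for:
  k=False, o=False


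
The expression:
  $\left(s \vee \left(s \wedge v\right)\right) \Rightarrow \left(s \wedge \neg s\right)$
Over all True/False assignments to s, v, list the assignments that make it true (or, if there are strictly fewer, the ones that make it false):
is true only for:
  s=False, v=False;
  s=False, v=True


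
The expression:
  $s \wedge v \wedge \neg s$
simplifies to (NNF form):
$\text{False}$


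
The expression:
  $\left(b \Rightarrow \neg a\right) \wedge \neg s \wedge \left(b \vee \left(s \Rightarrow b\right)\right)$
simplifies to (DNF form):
$\left(\neg a \wedge \neg s\right) \vee \left(\neg b \wedge \neg s\right)$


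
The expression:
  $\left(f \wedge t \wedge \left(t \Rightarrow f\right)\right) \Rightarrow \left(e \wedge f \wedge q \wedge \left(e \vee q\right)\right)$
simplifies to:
$\left(e \wedge q\right) \vee \neg f \vee \neg t$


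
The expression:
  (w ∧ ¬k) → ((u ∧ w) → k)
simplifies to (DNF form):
k ∨ ¬u ∨ ¬w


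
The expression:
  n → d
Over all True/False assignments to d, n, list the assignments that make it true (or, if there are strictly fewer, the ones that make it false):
is false only for:
  d=False, n=True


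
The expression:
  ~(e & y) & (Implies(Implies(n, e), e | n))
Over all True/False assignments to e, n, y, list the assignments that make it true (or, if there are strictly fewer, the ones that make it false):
is true only for:
  e=False, n=True, y=False;
  e=False, n=True, y=True;
  e=True, n=False, y=False;
  e=True, n=True, y=False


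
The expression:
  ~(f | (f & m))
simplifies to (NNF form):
~f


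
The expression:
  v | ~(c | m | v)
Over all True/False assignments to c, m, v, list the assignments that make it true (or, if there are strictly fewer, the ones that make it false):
is false only for:
  c=False, m=True, v=False;
  c=True, m=False, v=False;
  c=True, m=True, v=False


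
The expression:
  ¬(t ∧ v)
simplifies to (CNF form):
¬t ∨ ¬v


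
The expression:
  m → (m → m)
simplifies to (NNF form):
True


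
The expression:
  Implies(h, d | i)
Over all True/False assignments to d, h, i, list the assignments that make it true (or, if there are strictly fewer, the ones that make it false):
is false only for:
  d=False, h=True, i=False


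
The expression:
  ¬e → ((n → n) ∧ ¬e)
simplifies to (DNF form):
True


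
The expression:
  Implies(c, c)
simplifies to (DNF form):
True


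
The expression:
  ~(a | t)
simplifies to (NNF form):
~a & ~t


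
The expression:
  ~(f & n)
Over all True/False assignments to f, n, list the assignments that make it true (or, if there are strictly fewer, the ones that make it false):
is false only for:
  f=True, n=True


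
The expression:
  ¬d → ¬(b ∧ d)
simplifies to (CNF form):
True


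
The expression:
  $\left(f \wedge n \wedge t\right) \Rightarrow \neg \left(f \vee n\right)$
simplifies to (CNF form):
$\neg f \vee \neg n \vee \neg t$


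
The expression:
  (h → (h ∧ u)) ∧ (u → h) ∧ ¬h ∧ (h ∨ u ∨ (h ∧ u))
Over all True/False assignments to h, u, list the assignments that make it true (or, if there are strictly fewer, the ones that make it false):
is never true.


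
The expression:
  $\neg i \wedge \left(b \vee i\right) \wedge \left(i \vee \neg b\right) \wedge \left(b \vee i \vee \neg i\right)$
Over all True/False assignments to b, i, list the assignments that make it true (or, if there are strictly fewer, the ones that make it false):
is never true.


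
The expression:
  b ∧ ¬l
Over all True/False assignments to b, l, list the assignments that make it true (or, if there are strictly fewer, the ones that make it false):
is true only for:
  b=True, l=False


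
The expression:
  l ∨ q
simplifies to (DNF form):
l ∨ q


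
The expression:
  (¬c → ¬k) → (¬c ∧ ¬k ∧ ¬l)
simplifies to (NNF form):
¬c ∧ (k ∨ ¬l)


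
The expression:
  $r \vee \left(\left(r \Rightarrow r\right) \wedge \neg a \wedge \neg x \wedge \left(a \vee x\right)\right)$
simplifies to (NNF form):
$r$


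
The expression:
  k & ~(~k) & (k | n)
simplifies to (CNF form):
k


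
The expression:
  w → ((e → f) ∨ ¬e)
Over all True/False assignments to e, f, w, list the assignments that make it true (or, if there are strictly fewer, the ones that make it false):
is false only for:
  e=True, f=False, w=True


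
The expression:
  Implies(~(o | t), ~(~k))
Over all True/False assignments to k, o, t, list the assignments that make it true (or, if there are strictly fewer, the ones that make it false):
is false only for:
  k=False, o=False, t=False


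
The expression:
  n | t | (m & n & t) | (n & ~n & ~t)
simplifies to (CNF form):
n | t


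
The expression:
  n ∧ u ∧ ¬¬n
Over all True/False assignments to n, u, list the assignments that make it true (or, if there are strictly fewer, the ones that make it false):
is true only for:
  n=True, u=True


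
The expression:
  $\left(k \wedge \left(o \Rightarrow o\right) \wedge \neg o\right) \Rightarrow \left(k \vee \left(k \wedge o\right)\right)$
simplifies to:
$\text{True}$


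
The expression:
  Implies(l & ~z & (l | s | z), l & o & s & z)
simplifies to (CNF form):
z | ~l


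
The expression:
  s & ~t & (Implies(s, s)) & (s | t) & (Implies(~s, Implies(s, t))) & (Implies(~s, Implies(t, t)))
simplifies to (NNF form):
s & ~t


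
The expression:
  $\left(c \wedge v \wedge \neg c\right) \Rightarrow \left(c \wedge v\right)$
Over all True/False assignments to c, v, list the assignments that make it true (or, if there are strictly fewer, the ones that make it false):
is always true.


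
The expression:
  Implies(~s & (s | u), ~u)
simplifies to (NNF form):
s | ~u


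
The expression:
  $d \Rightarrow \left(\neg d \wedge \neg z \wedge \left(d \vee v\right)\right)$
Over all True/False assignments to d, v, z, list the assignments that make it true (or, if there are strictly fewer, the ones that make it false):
is true only for:
  d=False, v=False, z=False;
  d=False, v=False, z=True;
  d=False, v=True, z=False;
  d=False, v=True, z=True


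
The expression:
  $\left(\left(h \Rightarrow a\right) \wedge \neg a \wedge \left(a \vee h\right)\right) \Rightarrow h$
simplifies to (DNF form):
$\text{True}$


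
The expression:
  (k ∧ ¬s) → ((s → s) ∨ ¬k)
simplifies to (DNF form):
True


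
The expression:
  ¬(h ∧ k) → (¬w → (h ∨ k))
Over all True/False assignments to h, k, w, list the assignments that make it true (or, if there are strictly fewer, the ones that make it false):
is false only for:
  h=False, k=False, w=False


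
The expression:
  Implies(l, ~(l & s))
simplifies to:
~l | ~s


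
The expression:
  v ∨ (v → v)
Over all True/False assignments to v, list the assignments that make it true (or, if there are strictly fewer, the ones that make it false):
is always true.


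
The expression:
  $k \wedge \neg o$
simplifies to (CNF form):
$k \wedge \neg o$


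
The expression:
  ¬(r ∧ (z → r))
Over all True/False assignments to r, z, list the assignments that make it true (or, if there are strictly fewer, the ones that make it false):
is true only for:
  r=False, z=False;
  r=False, z=True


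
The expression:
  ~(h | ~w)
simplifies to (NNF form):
w & ~h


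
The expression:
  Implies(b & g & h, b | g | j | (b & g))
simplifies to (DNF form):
True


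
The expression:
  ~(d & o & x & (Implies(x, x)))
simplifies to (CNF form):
~d | ~o | ~x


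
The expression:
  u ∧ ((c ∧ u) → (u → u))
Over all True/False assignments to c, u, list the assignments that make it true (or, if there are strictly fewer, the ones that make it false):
is true only for:
  c=False, u=True;
  c=True, u=True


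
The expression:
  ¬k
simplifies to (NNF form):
¬k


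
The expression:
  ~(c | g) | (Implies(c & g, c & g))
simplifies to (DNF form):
True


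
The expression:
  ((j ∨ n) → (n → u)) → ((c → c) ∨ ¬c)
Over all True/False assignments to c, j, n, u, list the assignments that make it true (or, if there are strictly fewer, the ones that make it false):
is always true.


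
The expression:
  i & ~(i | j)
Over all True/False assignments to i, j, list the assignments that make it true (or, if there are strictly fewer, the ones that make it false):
is never true.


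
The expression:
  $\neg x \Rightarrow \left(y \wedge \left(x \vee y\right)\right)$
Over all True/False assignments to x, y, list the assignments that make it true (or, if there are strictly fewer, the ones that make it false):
is false only for:
  x=False, y=False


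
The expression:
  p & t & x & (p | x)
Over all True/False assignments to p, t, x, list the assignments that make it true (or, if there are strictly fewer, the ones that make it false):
is true only for:
  p=True, t=True, x=True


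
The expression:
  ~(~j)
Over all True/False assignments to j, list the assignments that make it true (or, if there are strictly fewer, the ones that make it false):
is true only for:
  j=True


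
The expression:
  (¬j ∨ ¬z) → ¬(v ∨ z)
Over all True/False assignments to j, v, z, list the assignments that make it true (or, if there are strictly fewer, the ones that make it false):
is true only for:
  j=False, v=False, z=False;
  j=True, v=False, z=False;
  j=True, v=False, z=True;
  j=True, v=True, z=True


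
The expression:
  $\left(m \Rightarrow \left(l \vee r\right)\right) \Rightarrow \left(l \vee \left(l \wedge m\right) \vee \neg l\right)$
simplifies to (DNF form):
$\text{True}$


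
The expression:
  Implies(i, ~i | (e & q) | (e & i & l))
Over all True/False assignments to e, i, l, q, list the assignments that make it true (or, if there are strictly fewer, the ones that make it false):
is false only for:
  e=False, i=True, l=False, q=False;
  e=False, i=True, l=False, q=True;
  e=False, i=True, l=True, q=False;
  e=False, i=True, l=True, q=True;
  e=True, i=True, l=False, q=False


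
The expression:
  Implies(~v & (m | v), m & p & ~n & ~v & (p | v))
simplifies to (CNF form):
(p | v | ~m) & (v | ~m | ~n)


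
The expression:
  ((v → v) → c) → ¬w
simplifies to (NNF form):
¬c ∨ ¬w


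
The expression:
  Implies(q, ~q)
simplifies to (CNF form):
~q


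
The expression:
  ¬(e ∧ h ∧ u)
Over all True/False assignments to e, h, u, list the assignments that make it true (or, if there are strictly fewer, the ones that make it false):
is false only for:
  e=True, h=True, u=True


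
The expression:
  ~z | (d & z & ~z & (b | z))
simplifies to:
~z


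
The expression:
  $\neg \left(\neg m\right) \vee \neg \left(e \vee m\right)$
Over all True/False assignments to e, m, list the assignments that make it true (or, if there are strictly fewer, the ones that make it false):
is false only for:
  e=True, m=False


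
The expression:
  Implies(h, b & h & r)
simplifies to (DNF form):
~h | (b & r)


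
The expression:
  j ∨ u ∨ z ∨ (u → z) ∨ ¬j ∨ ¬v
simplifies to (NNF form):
True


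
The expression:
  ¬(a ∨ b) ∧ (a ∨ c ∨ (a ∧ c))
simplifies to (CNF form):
c ∧ ¬a ∧ ¬b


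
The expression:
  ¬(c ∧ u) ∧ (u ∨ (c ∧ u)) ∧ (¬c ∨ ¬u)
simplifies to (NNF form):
u ∧ ¬c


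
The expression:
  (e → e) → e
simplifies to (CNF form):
e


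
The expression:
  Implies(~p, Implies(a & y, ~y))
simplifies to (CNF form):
p | ~a | ~y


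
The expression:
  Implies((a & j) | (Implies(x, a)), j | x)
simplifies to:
j | x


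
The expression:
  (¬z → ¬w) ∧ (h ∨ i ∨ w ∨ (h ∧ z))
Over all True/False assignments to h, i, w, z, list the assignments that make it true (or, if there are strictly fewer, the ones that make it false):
is false only for:
  h=False, i=False, w=False, z=False;
  h=False, i=False, w=False, z=True;
  h=False, i=False, w=True, z=False;
  h=False, i=True, w=True, z=False;
  h=True, i=False, w=True, z=False;
  h=True, i=True, w=True, z=False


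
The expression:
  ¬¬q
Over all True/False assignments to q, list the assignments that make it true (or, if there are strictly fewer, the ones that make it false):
is true only for:
  q=True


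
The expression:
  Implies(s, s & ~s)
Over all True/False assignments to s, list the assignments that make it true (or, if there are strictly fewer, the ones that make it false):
is true only for:
  s=False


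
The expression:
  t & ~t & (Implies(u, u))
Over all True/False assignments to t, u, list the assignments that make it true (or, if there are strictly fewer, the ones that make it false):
is never true.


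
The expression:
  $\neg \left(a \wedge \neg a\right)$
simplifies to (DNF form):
$\text{True}$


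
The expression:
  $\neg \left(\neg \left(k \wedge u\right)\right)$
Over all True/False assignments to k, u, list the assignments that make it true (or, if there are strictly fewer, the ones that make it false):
is true only for:
  k=True, u=True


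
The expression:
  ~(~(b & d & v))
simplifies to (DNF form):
b & d & v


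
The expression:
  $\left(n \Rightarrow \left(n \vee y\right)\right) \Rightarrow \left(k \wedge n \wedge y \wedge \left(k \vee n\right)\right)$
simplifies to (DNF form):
$k \wedge n \wedge y$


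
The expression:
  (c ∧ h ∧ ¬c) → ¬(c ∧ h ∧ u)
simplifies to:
True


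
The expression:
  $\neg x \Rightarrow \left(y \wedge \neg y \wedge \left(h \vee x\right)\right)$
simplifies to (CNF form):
$x$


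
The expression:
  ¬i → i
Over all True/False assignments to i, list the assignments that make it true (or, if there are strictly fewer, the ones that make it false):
is true only for:
  i=True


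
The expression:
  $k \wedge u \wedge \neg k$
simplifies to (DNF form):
$\text{False}$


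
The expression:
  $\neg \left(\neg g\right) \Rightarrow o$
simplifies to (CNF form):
$o \vee \neg g$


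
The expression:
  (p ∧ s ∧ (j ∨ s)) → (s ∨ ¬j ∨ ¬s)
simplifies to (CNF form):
True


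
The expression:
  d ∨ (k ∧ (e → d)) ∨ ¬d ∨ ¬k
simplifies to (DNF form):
True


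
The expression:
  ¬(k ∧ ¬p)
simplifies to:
p ∨ ¬k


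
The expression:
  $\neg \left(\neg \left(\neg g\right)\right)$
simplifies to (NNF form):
$\neg g$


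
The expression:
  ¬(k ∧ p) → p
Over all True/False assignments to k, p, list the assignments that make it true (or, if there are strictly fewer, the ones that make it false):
is true only for:
  k=False, p=True;
  k=True, p=True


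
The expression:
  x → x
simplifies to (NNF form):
True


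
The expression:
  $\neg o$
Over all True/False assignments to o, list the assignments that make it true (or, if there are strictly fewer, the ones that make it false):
is true only for:
  o=False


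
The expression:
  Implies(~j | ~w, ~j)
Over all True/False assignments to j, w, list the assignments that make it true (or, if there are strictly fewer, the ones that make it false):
is false only for:
  j=True, w=False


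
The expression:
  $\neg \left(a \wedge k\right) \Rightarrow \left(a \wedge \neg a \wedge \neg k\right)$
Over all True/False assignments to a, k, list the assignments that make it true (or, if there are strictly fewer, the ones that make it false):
is true only for:
  a=True, k=True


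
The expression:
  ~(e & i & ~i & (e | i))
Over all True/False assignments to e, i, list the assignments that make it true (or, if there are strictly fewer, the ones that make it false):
is always true.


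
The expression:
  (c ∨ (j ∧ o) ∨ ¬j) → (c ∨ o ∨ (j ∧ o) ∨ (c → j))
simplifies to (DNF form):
True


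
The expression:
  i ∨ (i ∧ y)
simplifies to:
i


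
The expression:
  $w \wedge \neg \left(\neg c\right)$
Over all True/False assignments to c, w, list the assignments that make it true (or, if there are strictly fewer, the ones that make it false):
is true only for:
  c=True, w=True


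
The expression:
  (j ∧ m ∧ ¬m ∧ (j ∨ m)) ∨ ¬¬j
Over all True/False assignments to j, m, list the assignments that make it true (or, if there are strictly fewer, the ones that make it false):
is true only for:
  j=True, m=False;
  j=True, m=True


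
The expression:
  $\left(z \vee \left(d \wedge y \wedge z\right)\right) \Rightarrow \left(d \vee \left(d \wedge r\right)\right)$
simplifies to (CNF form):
$d \vee \neg z$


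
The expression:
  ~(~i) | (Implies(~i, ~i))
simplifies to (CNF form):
True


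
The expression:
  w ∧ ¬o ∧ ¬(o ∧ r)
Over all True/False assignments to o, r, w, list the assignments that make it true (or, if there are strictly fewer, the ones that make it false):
is true only for:
  o=False, r=False, w=True;
  o=False, r=True, w=True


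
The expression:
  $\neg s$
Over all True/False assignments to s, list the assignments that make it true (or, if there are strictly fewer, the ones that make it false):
is true only for:
  s=False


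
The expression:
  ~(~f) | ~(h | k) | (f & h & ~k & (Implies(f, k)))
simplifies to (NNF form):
f | (~h & ~k)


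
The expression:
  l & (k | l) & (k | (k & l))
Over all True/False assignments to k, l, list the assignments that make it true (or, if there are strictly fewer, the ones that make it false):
is true only for:
  k=True, l=True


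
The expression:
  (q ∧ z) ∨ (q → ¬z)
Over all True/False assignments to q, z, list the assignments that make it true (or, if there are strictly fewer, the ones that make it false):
is always true.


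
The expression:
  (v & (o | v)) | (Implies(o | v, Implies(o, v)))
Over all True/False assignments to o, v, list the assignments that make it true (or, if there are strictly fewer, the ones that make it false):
is false only for:
  o=True, v=False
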